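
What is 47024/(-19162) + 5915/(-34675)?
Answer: -174390043/66444235 ≈ -2.6246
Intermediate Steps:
47024/(-19162) + 5915/(-34675) = 47024*(-1/19162) + 5915*(-1/34675) = -23512/9581 - 1183/6935 = -174390043/66444235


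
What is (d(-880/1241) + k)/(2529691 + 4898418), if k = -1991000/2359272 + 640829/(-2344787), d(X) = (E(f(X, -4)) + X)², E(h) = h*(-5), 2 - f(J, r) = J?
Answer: 215205152267637547234/7910669765392502092686507 ≈ 2.7204e-5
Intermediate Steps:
f(J, r) = 2 - J
E(h) = -5*h
d(X) = (-10 + 6*X)² (d(X) = (-5*(2 - X) + X)² = ((-10 + 5*X) + X)² = (-10 + 6*X)²)
k = -772545104186/691498789383 (k = -1991000*1/2359272 + 640829*(-1/2344787) = -248875/294909 - 640829/2344787 = -772545104186/691498789383 ≈ -1.1172)
(d(-880/1241) + k)/(2529691 + 4898418) = (4*(-5 + 3*(-880/1241))² - 772545104186/691498789383)/(2529691 + 4898418) = (4*(-5 + 3*(-880*1/1241))² - 772545104186/691498789383)/7428109 = (4*(-5 + 3*(-880/1241))² - 772545104186/691498789383)*(1/7428109) = (4*(-5 - 2640/1241)² - 772545104186/691498789383)*(1/7428109) = (4*(-8845/1241)² - 772545104186/691498789383)*(1/7428109) = (4*(78234025/1540081) - 772545104186/691498789383)*(1/7428109) = (312936100/1540081 - 772545104186/691498789383)*(1/7428109) = (215205152267637547234/1064964147051760023)*(1/7428109) = 215205152267637547234/7910669765392502092686507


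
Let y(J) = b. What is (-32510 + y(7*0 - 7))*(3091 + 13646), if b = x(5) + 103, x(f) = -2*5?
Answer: -542563329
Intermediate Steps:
x(f) = -10
b = 93 (b = -10 + 103 = 93)
y(J) = 93
(-32510 + y(7*0 - 7))*(3091 + 13646) = (-32510 + 93)*(3091 + 13646) = -32417*16737 = -542563329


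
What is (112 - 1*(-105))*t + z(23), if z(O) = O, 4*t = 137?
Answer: 29821/4 ≈ 7455.3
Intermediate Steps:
t = 137/4 (t = (¼)*137 = 137/4 ≈ 34.250)
(112 - 1*(-105))*t + z(23) = (112 - 1*(-105))*(137/4) + 23 = (112 + 105)*(137/4) + 23 = 217*(137/4) + 23 = 29729/4 + 23 = 29821/4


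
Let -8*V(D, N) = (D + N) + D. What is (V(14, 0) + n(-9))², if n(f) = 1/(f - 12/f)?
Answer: 27889/2116 ≈ 13.180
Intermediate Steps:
V(D, N) = -D/4 - N/8 (V(D, N) = -((D + N) + D)/8 = -(N + 2*D)/8 = -D/4 - N/8)
(V(14, 0) + n(-9))² = ((-¼*14 - ⅛*0) - 9/(-12 + (-9)²))² = ((-7/2 + 0) - 9/(-12 + 81))² = (-7/2 - 9/69)² = (-7/2 - 9*1/69)² = (-7/2 - 3/23)² = (-167/46)² = 27889/2116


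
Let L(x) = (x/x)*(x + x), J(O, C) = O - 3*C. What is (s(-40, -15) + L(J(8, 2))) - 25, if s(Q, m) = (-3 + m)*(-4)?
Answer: 51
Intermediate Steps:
s(Q, m) = 12 - 4*m
L(x) = 2*x (L(x) = 1*(2*x) = 2*x)
(s(-40, -15) + L(J(8, 2))) - 25 = ((12 - 4*(-15)) + 2*(8 - 3*2)) - 25 = ((12 + 60) + 2*(8 - 6)) - 25 = (72 + 2*2) - 25 = (72 + 4) - 25 = 76 - 25 = 51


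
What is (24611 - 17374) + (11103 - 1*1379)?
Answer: 16961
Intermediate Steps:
(24611 - 17374) + (11103 - 1*1379) = 7237 + (11103 - 1379) = 7237 + 9724 = 16961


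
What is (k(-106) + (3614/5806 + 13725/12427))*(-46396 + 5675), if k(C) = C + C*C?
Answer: -380299589456918/838967 ≈ -4.5330e+8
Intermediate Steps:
k(C) = C + C²
(k(-106) + (3614/5806 + 13725/12427))*(-46396 + 5675) = (-106*(1 - 106) + (3614/5806 + 13725/12427))*(-46396 + 5675) = (-106*(-105) + (3614*(1/5806) + 13725*(1/12427)))*(-40721) = (11130 + (1807/2903 + 13725/12427))*(-40721) = (11130 + 62299264/36075581)*(-40721) = (401583515794/36075581)*(-40721) = -380299589456918/838967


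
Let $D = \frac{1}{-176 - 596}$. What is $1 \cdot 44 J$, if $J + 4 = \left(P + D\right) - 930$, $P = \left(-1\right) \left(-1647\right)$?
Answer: $\frac{6054785}{193} \approx 31372.0$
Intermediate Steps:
$P = 1647$
$D = - \frac{1}{772}$ ($D = \frac{1}{-772} = - \frac{1}{772} \approx -0.0012953$)
$J = \frac{550435}{772}$ ($J = -4 + \left(\left(1647 - \frac{1}{772}\right) - 930\right) = -4 + \left(\frac{1271483}{772} - 930\right) = -4 + \frac{553523}{772} = \frac{550435}{772} \approx 713.0$)
$1 \cdot 44 J = 1 \cdot 44 \cdot \frac{550435}{772} = 44 \cdot \frac{550435}{772} = \frac{6054785}{193}$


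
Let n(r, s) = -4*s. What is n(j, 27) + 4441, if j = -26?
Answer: 4333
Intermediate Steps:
n(j, 27) + 4441 = -4*27 + 4441 = -108 + 4441 = 4333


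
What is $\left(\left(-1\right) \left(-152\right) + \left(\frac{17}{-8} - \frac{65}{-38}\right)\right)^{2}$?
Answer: $\frac{530887681}{23104} \approx 22978.0$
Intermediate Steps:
$\left(\left(-1\right) \left(-152\right) + \left(\frac{17}{-8} - \frac{65}{-38}\right)\right)^{2} = \left(152 + \left(17 \left(- \frac{1}{8}\right) - - \frac{65}{38}\right)\right)^{2} = \left(152 + \left(- \frac{17}{8} + \frac{65}{38}\right)\right)^{2} = \left(152 - \frac{63}{152}\right)^{2} = \left(\frac{23041}{152}\right)^{2} = \frac{530887681}{23104}$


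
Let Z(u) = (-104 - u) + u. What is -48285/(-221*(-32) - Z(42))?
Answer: -16095/2392 ≈ -6.7287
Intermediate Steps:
Z(u) = -104
-48285/(-221*(-32) - Z(42)) = -48285/(-221*(-32) - 1*(-104)) = -48285/(7072 + 104) = -48285/7176 = -48285*1/7176 = -16095/2392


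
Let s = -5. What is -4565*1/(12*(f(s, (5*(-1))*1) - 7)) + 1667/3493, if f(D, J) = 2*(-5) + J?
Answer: 1489603/83832 ≈ 17.769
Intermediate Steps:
f(D, J) = -10 + J
-4565*1/(12*(f(s, (5*(-1))*1) - 7)) + 1667/3493 = -4565*1/(12*((-10 + (5*(-1))*1) - 7)) + 1667/3493 = -4565*1/(12*((-10 - 5*1) - 7)) + 1667*(1/3493) = -4565*1/(12*((-10 - 5) - 7)) + 1667/3493 = -4565*1/(12*(-15 - 7)) + 1667/3493 = -4565/((-22*12)) + 1667/3493 = -4565/(-264) + 1667/3493 = -4565*(-1/264) + 1667/3493 = 415/24 + 1667/3493 = 1489603/83832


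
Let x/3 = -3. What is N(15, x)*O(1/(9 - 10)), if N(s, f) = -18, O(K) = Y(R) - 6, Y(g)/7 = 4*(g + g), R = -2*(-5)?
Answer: -9972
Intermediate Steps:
R = 10
Y(g) = 56*g (Y(g) = 7*(4*(g + g)) = 7*(4*(2*g)) = 7*(8*g) = 56*g)
O(K) = 554 (O(K) = 56*10 - 6 = 560 - 6 = 554)
x = -9 (x = 3*(-3) = -9)
N(15, x)*O(1/(9 - 10)) = -18*554 = -9972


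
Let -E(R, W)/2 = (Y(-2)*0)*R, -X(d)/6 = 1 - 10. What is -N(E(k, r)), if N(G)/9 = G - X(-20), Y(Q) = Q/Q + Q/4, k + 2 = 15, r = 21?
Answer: 486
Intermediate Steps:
X(d) = 54 (X(d) = -6*(1 - 10) = -6*(-9) = 54)
k = 13 (k = -2 + 15 = 13)
Y(Q) = 1 + Q/4 (Y(Q) = 1 + Q*(¼) = 1 + Q/4)
E(R, W) = 0 (E(R, W) = -2*(1 + (¼)*(-2))*0*R = -2*(1 - ½)*0*R = -2*(½)*0*R = -0*R = -2*0 = 0)
N(G) = -486 + 9*G (N(G) = 9*(G - 1*54) = 9*(G - 54) = 9*(-54 + G) = -486 + 9*G)
-N(E(k, r)) = -(-486 + 9*0) = -(-486 + 0) = -1*(-486) = 486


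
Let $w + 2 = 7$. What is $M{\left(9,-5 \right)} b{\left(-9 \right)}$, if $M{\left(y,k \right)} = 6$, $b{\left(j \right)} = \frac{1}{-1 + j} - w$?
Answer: $- \frac{153}{5} \approx -30.6$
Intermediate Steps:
$w = 5$ ($w = -2 + 7 = 5$)
$b{\left(j \right)} = -5 + \frac{1}{-1 + j}$ ($b{\left(j \right)} = \frac{1}{-1 + j} - 5 = -5 + \frac{1}{-1 + j}$)
$M{\left(9,-5 \right)} b{\left(-9 \right)} = 6 \frac{6 - -45}{-1 - 9} = 6 \frac{6 + 45}{-10} = 6 \left(\left(- \frac{1}{10}\right) 51\right) = 6 \left(- \frac{51}{10}\right) = - \frac{153}{5}$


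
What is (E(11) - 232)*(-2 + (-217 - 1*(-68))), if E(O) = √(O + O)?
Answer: 35032 - 151*√22 ≈ 34324.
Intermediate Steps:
E(O) = √2*√O (E(O) = √(2*O) = √2*√O)
(E(11) - 232)*(-2 + (-217 - 1*(-68))) = (√2*√11 - 232)*(-2 + (-217 - 1*(-68))) = (√22 - 232)*(-2 + (-217 + 68)) = (-232 + √22)*(-2 - 149) = (-232 + √22)*(-151) = 35032 - 151*√22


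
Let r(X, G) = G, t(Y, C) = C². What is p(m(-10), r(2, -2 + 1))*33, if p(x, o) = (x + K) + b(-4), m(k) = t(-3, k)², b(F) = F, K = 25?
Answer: 330693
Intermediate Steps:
m(k) = k⁴ (m(k) = (k²)² = k⁴)
p(x, o) = 21 + x (p(x, o) = (x + 25) - 4 = (25 + x) - 4 = 21 + x)
p(m(-10), r(2, -2 + 1))*33 = (21 + (-10)⁴)*33 = (21 + 10000)*33 = 10021*33 = 330693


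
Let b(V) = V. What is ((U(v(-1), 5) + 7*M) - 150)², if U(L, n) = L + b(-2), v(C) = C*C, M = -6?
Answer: 37249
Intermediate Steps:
v(C) = C²
U(L, n) = -2 + L (U(L, n) = L - 2 = -2 + L)
((U(v(-1), 5) + 7*M) - 150)² = (((-2 + (-1)²) + 7*(-6)) - 150)² = (((-2 + 1) - 42) - 150)² = ((-1 - 42) - 150)² = (-43 - 150)² = (-193)² = 37249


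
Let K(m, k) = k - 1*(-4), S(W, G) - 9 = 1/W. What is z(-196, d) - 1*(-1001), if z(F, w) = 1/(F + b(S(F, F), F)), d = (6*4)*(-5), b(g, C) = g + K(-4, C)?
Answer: 74359089/74285 ≈ 1001.0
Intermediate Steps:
S(W, G) = 9 + 1/W
K(m, k) = 4 + k (K(m, k) = k + 4 = 4 + k)
b(g, C) = 4 + C + g (b(g, C) = g + (4 + C) = 4 + C + g)
d = -120 (d = 24*(-5) = -120)
z(F, w) = 1/(13 + 1/F + 2*F) (z(F, w) = 1/(F + (4 + F + (9 + 1/F))) = 1/(F + (13 + F + 1/F)) = 1/(13 + 1/F + 2*F))
z(-196, d) - 1*(-1001) = -196/(1 + 2*(-196)² + 13*(-196)) - 1*(-1001) = -196/(1 + 2*38416 - 2548) + 1001 = -196/(1 + 76832 - 2548) + 1001 = -196/74285 + 1001 = 74359089/74285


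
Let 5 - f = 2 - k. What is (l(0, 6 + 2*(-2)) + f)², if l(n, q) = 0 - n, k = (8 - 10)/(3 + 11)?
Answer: 400/49 ≈ 8.1633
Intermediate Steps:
k = -⅐ (k = -2/14 = -2*1/14 = -⅐ ≈ -0.14286)
l(n, q) = -n
f = 20/7 (f = 5 - (2 - 1*(-⅐)) = 5 - (2 + ⅐) = 5 - 1*15/7 = 5 - 15/7 = 20/7 ≈ 2.8571)
(l(0, 6 + 2*(-2)) + f)² = (-1*0 + 20/7)² = (0 + 20/7)² = (20/7)² = 400/49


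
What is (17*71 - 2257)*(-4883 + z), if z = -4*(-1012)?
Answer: 876750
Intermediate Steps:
z = 4048
(17*71 - 2257)*(-4883 + z) = (17*71 - 2257)*(-4883 + 4048) = (1207 - 2257)*(-835) = -1050*(-835) = 876750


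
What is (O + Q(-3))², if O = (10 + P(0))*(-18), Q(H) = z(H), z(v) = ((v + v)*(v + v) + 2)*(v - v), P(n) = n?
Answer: 32400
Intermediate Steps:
z(v) = 0 (z(v) = ((2*v)*(2*v) + 2)*0 = (4*v² + 2)*0 = (2 + 4*v²)*0 = 0)
Q(H) = 0
O = -180 (O = (10 + 0)*(-18) = 10*(-18) = -180)
(O + Q(-3))² = (-180 + 0)² = (-180)² = 32400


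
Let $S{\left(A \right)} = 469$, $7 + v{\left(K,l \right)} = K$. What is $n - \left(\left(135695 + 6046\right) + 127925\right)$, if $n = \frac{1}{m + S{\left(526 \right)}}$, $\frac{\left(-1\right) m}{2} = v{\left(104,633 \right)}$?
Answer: $- \frac{74158149}{275} \approx -2.6967 \cdot 10^{5}$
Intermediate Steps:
$v{\left(K,l \right)} = -7 + K$
$m = -194$ ($m = - 2 \left(-7 + 104\right) = \left(-2\right) 97 = -194$)
$n = \frac{1}{275}$ ($n = \frac{1}{-194 + 469} = \frac{1}{275} \approx 0.0036364$)
$n - \left(\left(135695 + 6046\right) + 127925\right) = \frac{1}{275} - \left(\left(135695 + 6046\right) + 127925\right) = \frac{1}{275} - \left(141741 + 127925\right) = \frac{1}{275} - 269666 = - \frac{74158149}{275}$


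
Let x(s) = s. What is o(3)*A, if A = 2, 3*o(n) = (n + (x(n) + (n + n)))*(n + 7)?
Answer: 80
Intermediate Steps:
o(n) = 4*n*(7 + n)/3 (o(n) = ((n + (n + (n + n)))*(n + 7))/3 = ((n + (n + 2*n))*(7 + n))/3 = ((n + 3*n)*(7 + n))/3 = ((4*n)*(7 + n))/3 = (4*n*(7 + n))/3 = 4*n*(7 + n)/3)
o(3)*A = ((4/3)*3*(7 + 3))*2 = ((4/3)*3*10)*2 = 40*2 = 80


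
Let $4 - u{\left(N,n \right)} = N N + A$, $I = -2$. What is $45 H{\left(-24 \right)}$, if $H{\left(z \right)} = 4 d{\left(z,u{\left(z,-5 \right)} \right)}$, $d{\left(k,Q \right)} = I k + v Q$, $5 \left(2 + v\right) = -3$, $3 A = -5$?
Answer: $275556$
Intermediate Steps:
$A = - \frac{5}{3}$ ($A = \frac{1}{3} \left(-5\right) = - \frac{5}{3} \approx -1.6667$)
$v = - \frac{13}{5}$ ($v = -2 + \frac{1}{5} \left(-3\right) = -2 - \frac{3}{5} = - \frac{13}{5} \approx -2.6$)
$u{\left(N,n \right)} = \frac{17}{3} - N^{2}$ ($u{\left(N,n \right)} = 4 - \left(N N - \frac{5}{3}\right) = 4 - \left(N^{2} - \frac{5}{3}\right) = 4 - \left(- \frac{5}{3} + N^{2}\right) = \frac{17}{3} - N^{2}$)
$d{\left(k,Q \right)} = - 2 k - \frac{13 Q}{5}$
$H{\left(z \right)} = - \frac{884}{15} - 8 z + \frac{52 z^{2}}{5}$ ($H{\left(z \right)} = 4 \left(- 2 z - \frac{13 \left(\frac{17}{3} - z^{2}\right)}{5}\right) = 4 \left(- 2 z + \left(- \frac{221}{15} + \frac{13 z^{2}}{5}\right)\right) = 4 \left(- \frac{221}{15} - 2 z + \frac{13 z^{2}}{5}\right) = - \frac{884}{15} - 8 z + \frac{52 z^{2}}{5}$)
$45 H{\left(-24 \right)} = 45 \left(- \frac{884}{15} - -192 + \frac{52 \left(-24\right)^{2}}{5}\right) = 45 \left(- \frac{884}{15} + 192 + \frac{52}{5} \cdot 576\right) = 45 \left(- \frac{884}{15} + 192 + \frac{29952}{5}\right) = 45 \cdot \frac{91852}{15} = 275556$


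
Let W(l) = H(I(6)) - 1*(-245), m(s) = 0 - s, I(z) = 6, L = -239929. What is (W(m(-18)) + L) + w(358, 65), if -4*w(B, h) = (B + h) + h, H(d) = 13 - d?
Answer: -239799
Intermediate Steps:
m(s) = -s
w(B, h) = -h/2 - B/4 (w(B, h) = -((B + h) + h)/4 = -(B + 2*h)/4 = -h/2 - B/4)
W(l) = 252 (W(l) = (13 - 1*6) - 1*(-245) = (13 - 6) + 245 = 7 + 245 = 252)
(W(m(-18)) + L) + w(358, 65) = (252 - 239929) + (-1/2*65 - 1/4*358) = -239677 + (-65/2 - 179/2) = -239677 - 122 = -239799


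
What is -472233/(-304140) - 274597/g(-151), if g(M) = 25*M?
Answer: 5686574077/76541900 ≈ 74.294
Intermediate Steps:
-472233/(-304140) - 274597/g(-151) = -472233/(-304140) - 274597/(25*(-151)) = -472233*(-1/304140) - 274597/(-3775) = 157411/101380 - 274597*(-1/3775) = 157411/101380 + 274597/3775 = 5686574077/76541900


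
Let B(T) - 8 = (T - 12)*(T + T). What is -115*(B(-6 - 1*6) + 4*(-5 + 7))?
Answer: -68080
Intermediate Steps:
B(T) = 8 + 2*T*(-12 + T) (B(T) = 8 + (T - 12)*(T + T) = 8 + (-12 + T)*(2*T) = 8 + 2*T*(-12 + T))
-115*(B(-6 - 1*6) + 4*(-5 + 7)) = -115*((8 - 24*(-6 - 1*6) + 2*(-6 - 1*6)²) + 4*(-5 + 7)) = -115*((8 - 24*(-6 - 6) + 2*(-6 - 6)²) + 4*2) = -115*((8 - 24*(-12) + 2*(-12)²) + 8) = -115*((8 + 288 + 2*144) + 8) = -115*((8 + 288 + 288) + 8) = -115*(584 + 8) = -115*592 = -68080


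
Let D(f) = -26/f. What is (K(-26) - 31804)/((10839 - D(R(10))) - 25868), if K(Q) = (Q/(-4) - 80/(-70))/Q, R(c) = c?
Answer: 6431535/3038672 ≈ 2.1166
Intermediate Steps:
K(Q) = (8/7 - Q/4)/Q (K(Q) = (Q*(-¼) - 80*(-1/70))/Q = (-Q/4 + 8/7)/Q = (8/7 - Q/4)/Q)
(K(-26) - 31804)/((10839 - D(R(10))) - 25868) = ((1/28)*(32 - 7*(-26))/(-26) - 31804)/((10839 - (-26)/10) - 25868) = ((1/28)*(-1/26)*(32 + 182) - 31804)/((10839 - (-26)/10) - 25868) = ((1/28)*(-1/26)*214 - 31804)/((10839 - 1*(-13/5)) - 25868) = (-107/364 - 31804)/((10839 + 13/5) - 25868) = -11576763/(364*(54208/5 - 25868)) = -11576763/(364*(-75132/5)) = -11576763/364*(-5/75132) = 6431535/3038672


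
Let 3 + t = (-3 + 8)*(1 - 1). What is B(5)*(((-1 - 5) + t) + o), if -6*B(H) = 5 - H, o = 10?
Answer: 0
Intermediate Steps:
t = -3 (t = -3 + (-3 + 8)*(1 - 1) = -3 + 5*0 = -3 + 0 = -3)
B(H) = -5/6 + H/6 (B(H) = -(5 - H)/6 = -5/6 + H/6)
B(5)*(((-1 - 5) + t) + o) = (-5/6 + (1/6)*5)*(((-1 - 5) - 3) + 10) = (-5/6 + 5/6)*((-6 - 3) + 10) = 0*(-9 + 10) = 0*1 = 0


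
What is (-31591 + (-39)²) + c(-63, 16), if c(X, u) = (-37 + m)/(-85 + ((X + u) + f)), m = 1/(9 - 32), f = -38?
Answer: -58786424/1955 ≈ -30070.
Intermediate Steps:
m = -1/23 (m = 1/(-23) = -1/23 ≈ -0.043478)
c(X, u) = -852/(23*(-123 + X + u)) (c(X, u) = (-37 - 1/23)/(-85 + ((X + u) - 38)) = -852/(23*(-85 + (-38 + X + u))) = -852/(23*(-123 + X + u)))
(-31591 + (-39)²) + c(-63, 16) = (-31591 + (-39)²) - 852/(-2829 + 23*(-63) + 23*16) = (-31591 + 1521) - 852/(-2829 - 1449 + 368) = -30070 - 852/(-3910) = -30070 - 852*(-1/3910) = -30070 + 426/1955 = -58786424/1955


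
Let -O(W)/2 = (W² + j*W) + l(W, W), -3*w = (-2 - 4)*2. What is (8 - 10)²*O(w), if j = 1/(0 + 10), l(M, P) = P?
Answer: -816/5 ≈ -163.20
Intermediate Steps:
j = ⅒ (j = 1/10 = ⅒ ≈ 0.10000)
w = 4 (w = -(-2 - 4)*2/3 = -(-2)*2 = -⅓*(-12) = 4)
O(W) = -2*W² - 11*W/5 (O(W) = -2*((W² + W/10) + W) = -2*(W² + 11*W/10) = -2*W² - 11*W/5)
(8 - 10)²*O(w) = (8 - 10)²*((⅕)*4*(-11 - 10*4)) = (-2)²*((⅕)*4*(-11 - 40)) = 4*((⅕)*4*(-51)) = 4*(-204/5) = -816/5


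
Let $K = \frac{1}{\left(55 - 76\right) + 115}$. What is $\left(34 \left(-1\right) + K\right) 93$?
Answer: $- \frac{297135}{94} \approx -3161.0$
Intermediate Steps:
$K = \frac{1}{94}$ ($K = \frac{1}{-21 + 115} = \frac{1}{94} \approx 0.010638$)
$\left(34 \left(-1\right) + K\right) 93 = \left(34 \left(-1\right) + \frac{1}{94}\right) 93 = \left(-34 + \frac{1}{94}\right) 93 = \left(- \frac{3195}{94}\right) 93 = - \frac{297135}{94}$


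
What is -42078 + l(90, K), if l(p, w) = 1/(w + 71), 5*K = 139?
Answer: -20786527/494 ≈ -42078.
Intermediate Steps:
K = 139/5 (K = (⅕)*139 = 139/5 ≈ 27.800)
l(p, w) = 1/(71 + w)
-42078 + l(90, K) = -42078 + 1/(71 + 139/5) = -42078 + 1/(494/5) = -42078 + 5/494 = -20786527/494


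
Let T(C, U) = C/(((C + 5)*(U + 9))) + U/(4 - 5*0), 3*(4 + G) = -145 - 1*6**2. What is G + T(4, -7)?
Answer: -2371/36 ≈ -65.861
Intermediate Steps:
G = -193/3 (G = -4 + (-145 - 1*6**2)/3 = -4 + (-145 - 1*36)/3 = -4 + (-145 - 36)/3 = -4 + (1/3)*(-181) = -4 - 181/3 = -193/3 ≈ -64.333)
T(C, U) = U/4 + C/((5 + C)*(9 + U)) (T(C, U) = C/(((5 + C)*(9 + U))) + U/(4 + 0) = C*(1/((5 + C)*(9 + U))) + U/4 = C/((5 + C)*(9 + U)) + U*(1/4) = C/((5 + C)*(9 + U)) + U/4 = U/4 + C/((5 + C)*(9 + U)))
G + T(4, -7) = -193/3 + (4*4 + 5*(-7)**2 + 45*(-7) + 4*(-7)**2 + 9*4*(-7))/(4*(45 + 5*(-7) + 9*4 + 4*(-7))) = -193/3 + (16 + 5*49 - 315 + 4*49 - 252)/(4*(45 - 35 + 36 - 28)) = -193/3 + (1/4)*(16 + 245 - 315 + 196 - 252)/18 = -193/3 + (1/4)*(1/18)*(-110) = -193/3 - 55/36 = -2371/36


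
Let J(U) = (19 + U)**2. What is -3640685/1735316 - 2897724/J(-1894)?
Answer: -5942583341303/2033573437500 ≈ -2.9222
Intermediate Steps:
-3640685/1735316 - 2897724/J(-1894) = -3640685/1735316 - 2897724/(19 - 1894)**2 = -3640685*1/1735316 - 2897724/((-1875)**2) = -3640685/1735316 - 2897724/3515625 = -3640685/1735316 - 2897724*1/3515625 = -3640685/1735316 - 965908/1171875 = -5942583341303/2033573437500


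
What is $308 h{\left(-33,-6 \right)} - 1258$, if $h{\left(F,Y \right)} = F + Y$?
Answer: $-13270$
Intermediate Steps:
$308 h{\left(-33,-6 \right)} - 1258 = 308 \left(-33 - 6\right) - 1258 = 308 \left(-39\right) - 1258 = -12012 - 1258 = -13270$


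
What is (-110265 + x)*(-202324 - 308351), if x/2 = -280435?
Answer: 342731866125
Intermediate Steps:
x = -560870 (x = 2*(-280435) = -560870)
(-110265 + x)*(-202324 - 308351) = (-110265 - 560870)*(-202324 - 308351) = -671135*(-510675) = 342731866125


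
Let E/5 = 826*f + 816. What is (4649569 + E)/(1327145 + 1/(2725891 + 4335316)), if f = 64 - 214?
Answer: 4069423022549/1338749366288 ≈ 3.0397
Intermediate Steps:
f = -150
E = -615420 (E = 5*(826*(-150) + 816) = 5*(-123900 + 816) = 5*(-123084) = -615420)
(4649569 + E)/(1327145 + 1/(2725891 + 4335316)) = (4649569 - 615420)/(1327145 + 1/(2725891 + 4335316)) = 4034149/(1327145 + 1/7061207) = 4034149/(9371245564016/7061207) = 4034149*(7061207/9371245564016) = 4069423022549/1338749366288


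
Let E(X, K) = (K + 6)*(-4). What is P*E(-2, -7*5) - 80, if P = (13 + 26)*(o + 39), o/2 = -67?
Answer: -429860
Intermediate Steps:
o = -134 (o = 2*(-67) = -134)
E(X, K) = -24 - 4*K (E(X, K) = (6 + K)*(-4) = -24 - 4*K)
P = -3705 (P = (13 + 26)*(-134 + 39) = 39*(-95) = -3705)
P*E(-2, -7*5) - 80 = -3705*(-24 - (-28)*5) - 80 = -3705*(-24 - 4*(-35)) - 80 = -3705*(-24 + 140) - 80 = -3705*116 - 80 = -429780 - 80 = -429860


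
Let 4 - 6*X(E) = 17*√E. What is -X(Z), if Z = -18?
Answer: -⅔ + 17*I*√2/2 ≈ -0.66667 + 12.021*I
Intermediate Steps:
X(E) = ⅔ - 17*√E/6
-X(Z) = -(⅔ - 17*I*√2/2) = -⅔ + 17*I*√2/2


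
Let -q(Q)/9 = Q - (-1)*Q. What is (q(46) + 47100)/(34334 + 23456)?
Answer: 23136/28895 ≈ 0.80069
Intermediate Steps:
q(Q) = -18*Q (q(Q) = -9*(Q - (-1)*Q) = -9*(Q + Q) = -18*Q)
(q(46) + 47100)/(34334 + 23456) = (-18*46 + 47100)/(34334 + 23456) = (-828 + 47100)/57790 = 46272*(1/57790) = 23136/28895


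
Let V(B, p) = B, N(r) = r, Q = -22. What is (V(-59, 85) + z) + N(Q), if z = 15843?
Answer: 15762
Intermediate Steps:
(V(-59, 85) + z) + N(Q) = (-59 + 15843) - 22 = 15784 - 22 = 15762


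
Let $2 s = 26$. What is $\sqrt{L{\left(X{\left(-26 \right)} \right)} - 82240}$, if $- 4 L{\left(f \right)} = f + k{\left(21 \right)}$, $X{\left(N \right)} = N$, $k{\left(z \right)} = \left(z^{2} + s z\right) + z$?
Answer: $\frac{i \sqrt{329669}}{2} \approx 287.08 i$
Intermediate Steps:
$s = 13$ ($s = \frac{1}{2} \cdot 26 = 13$)
$k{\left(z \right)} = z^{2} + 14 z$ ($k{\left(z \right)} = \left(z^{2} + 13 z\right) + z = z^{2} + 14 z$)
$L{\left(f \right)} = - \frac{735}{4} - \frac{f}{4}$ ($L{\left(f \right)} = - \frac{f + 21 \left(14 + 21\right)}{4} = - \frac{f + 21 \cdot 35}{4} = - \frac{f + 735}{4} = - \frac{735 + f}{4} = - \frac{735}{4} - \frac{f}{4}$)
$\sqrt{L{\left(X{\left(-26 \right)} \right)} - 82240} = \sqrt{\left(- \frac{735}{4} - - \frac{13}{2}\right) - 82240} = \sqrt{\left(- \frac{735}{4} + \frac{13}{2}\right) - 82240} = \sqrt{- \frac{709}{4} - 82240} = \sqrt{- \frac{329669}{4}} = \frac{i \sqrt{329669}}{2}$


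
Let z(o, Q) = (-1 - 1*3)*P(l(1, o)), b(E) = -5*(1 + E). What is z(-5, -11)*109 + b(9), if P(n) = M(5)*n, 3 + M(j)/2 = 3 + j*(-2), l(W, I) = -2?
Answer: -17490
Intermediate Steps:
M(j) = -4*j (M(j) = -6 + 2*(3 + j*(-2)) = -6 + 2*(3 - 2*j) = -6 + (6 - 4*j) = -4*j)
b(E) = -5 - 5*E
P(n) = -20*n (P(n) = (-4*5)*n = -20*n)
z(o, Q) = -160 (z(o, Q) = (-1 - 1*3)*(-20*(-2)) = (-1 - 3)*40 = -4*40 = -160)
z(-5, -11)*109 + b(9) = -160*109 + (-5 - 5*9) = -17440 + (-5 - 45) = -17440 - 50 = -17490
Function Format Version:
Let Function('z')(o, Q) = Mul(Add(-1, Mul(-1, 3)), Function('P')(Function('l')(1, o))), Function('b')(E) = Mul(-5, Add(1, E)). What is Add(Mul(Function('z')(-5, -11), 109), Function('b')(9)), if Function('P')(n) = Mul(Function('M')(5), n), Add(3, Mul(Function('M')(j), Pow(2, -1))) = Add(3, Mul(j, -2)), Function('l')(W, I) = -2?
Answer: -17490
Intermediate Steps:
Function('M')(j) = Mul(-4, j) (Function('M')(j) = Add(-6, Mul(2, Add(3, Mul(j, -2)))) = Add(-6, Mul(2, Add(3, Mul(-2, j)))) = Add(-6, Add(6, Mul(-4, j))) = Mul(-4, j))
Function('b')(E) = Add(-5, Mul(-5, E))
Function('P')(n) = Mul(-20, n) (Function('P')(n) = Mul(Mul(-4, 5), n) = Mul(-20, n))
Function('z')(o, Q) = -160 (Function('z')(o, Q) = Mul(Add(-1, Mul(-1, 3)), Mul(-20, -2)) = Mul(Add(-1, -3), 40) = Mul(-4, 40) = -160)
Add(Mul(Function('z')(-5, -11), 109), Function('b')(9)) = Add(Mul(-160, 109), Add(-5, Mul(-5, 9))) = Add(-17440, Add(-5, -45)) = Add(-17440, -50) = -17490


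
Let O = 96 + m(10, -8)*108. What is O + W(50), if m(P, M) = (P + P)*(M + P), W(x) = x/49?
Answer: 216434/49 ≈ 4417.0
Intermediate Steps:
W(x) = x/49 (W(x) = x*(1/49) = x/49)
m(P, M) = 2*P*(M + P) (m(P, M) = (2*P)*(M + P) = 2*P*(M + P))
O = 4416 (O = 96 + (2*10*(-8 + 10))*108 = 96 + (2*10*2)*108 = 96 + 40*108 = 96 + 4320 = 4416)
O + W(50) = 4416 + (1/49)*50 = 4416 + 50/49 = 216434/49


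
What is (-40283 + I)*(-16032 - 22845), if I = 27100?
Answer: 512515491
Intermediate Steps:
(-40283 + I)*(-16032 - 22845) = (-40283 + 27100)*(-16032 - 22845) = -13183*(-38877) = 512515491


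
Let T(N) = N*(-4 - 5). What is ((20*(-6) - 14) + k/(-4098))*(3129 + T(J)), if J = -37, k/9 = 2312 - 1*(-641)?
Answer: -332184093/683 ≈ -4.8636e+5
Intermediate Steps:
k = 26577 (k = 9*(2312 - 1*(-641)) = 9*(2312 + 641) = 9*2953 = 26577)
T(N) = -9*N (T(N) = N*(-9) = -9*N)
((20*(-6) - 14) + k/(-4098))*(3129 + T(J)) = ((20*(-6) - 14) + 26577/(-4098))*(3129 - 9*(-37)) = ((-120 - 14) + 26577*(-1/4098))*(3129 + 333) = (-134 - 8859/1366)*3462 = -191903/1366*3462 = -332184093/683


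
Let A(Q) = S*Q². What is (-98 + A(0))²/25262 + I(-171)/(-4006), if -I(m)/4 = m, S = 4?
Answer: 5298604/25299893 ≈ 0.20943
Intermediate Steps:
I(m) = -4*m
A(Q) = 4*Q²
(-98 + A(0))²/25262 + I(-171)/(-4006) = (-98 + 4*0²)²/25262 - 4*(-171)/(-4006) = (-98 + 4*0)²*(1/25262) + 684*(-1/4006) = (-98 + 0)²*(1/25262) - 342/2003 = (-98)²*(1/25262) - 342/2003 = 9604*(1/25262) - 342/2003 = 4802/12631 - 342/2003 = 5298604/25299893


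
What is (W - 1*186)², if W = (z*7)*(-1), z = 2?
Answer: 40000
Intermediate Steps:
W = -14 (W = (2*7)*(-1) = 14*(-1) = -14)
(W - 1*186)² = (-14 - 1*186)² = (-14 - 186)² = (-200)² = 40000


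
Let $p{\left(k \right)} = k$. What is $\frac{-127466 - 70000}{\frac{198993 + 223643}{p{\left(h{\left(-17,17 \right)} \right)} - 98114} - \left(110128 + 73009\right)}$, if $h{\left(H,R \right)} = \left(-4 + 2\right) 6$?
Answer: $\frac{3229424786}{2995153983} \approx 1.0782$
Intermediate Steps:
$h{\left(H,R \right)} = -12$ ($h{\left(H,R \right)} = \left(-2\right) 6 = -12$)
$\frac{-127466 - 70000}{\frac{198993 + 223643}{p{\left(h{\left(-17,17 \right)} \right)} - 98114} - \left(110128 + 73009\right)} = \frac{-127466 - 70000}{\frac{198993 + 223643}{-12 - 98114} - \left(110128 + 73009\right)} = - \frac{197466}{\frac{422636}{-98126} + \left(13557 - \left(123685 + 73009\right)\right)} = - \frac{197466}{422636 \left(- \frac{1}{98126}\right) + \left(13557 - 196694\right)} = - \frac{197466}{- \frac{211318}{49063} + \left(13557 - 196694\right)} = - \frac{197466}{- \frac{211318}{49063} - 183137} = - \frac{197466}{- \frac{8985461949}{49063}} = \left(-197466\right) \left(- \frac{49063}{8985461949}\right) = \frac{3229424786}{2995153983}$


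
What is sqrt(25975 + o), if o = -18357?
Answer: sqrt(7618) ≈ 87.281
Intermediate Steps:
sqrt(25975 + o) = sqrt(25975 - 18357) = sqrt(7618)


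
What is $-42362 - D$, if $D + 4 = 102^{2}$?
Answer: $-52762$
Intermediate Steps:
$D = 10400$ ($D = -4 + 102^{2} = -4 + 10404 = 10400$)
$-42362 - D = -42362 - 10400 = -52762$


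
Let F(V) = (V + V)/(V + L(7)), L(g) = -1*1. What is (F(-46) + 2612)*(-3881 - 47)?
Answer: -482578368/47 ≈ -1.0268e+7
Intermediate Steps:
L(g) = -1
F(V) = 2*V/(-1 + V) (F(V) = (V + V)/(V - 1) = (2*V)/(-1 + V) = 2*V/(-1 + V))
(F(-46) + 2612)*(-3881 - 47) = (2*(-46)/(-1 - 46) + 2612)*(-3881 - 47) = (2*(-46)/(-47) + 2612)*(-3928) = (2*(-46)*(-1/47) + 2612)*(-3928) = (92/47 + 2612)*(-3928) = (122856/47)*(-3928) = -482578368/47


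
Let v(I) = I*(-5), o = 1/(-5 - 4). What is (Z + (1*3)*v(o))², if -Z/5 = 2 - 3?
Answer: 400/9 ≈ 44.444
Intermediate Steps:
o = -⅑ (o = 1/(-9) = -⅑ ≈ -0.11111)
v(I) = -5*I
Z = 5 (Z = -5*(2 - 3) = -5*(-1) = 5)
(Z + (1*3)*v(o))² = (5 + (1*3)*(-5*(-⅑)))² = (5 + 3*(5/9))² = (5 + 5/3)² = (20/3)² = 400/9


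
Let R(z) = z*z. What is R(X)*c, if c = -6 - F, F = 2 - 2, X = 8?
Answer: -384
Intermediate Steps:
F = 0
R(z) = z²
c = -6 (c = -6 - 1*0 = -6 + 0 = -6)
R(X)*c = 8²*(-6) = 64*(-6) = -384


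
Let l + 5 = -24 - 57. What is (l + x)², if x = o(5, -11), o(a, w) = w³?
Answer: 2007889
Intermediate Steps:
x = -1331 (x = (-11)³ = -1331)
l = -86 (l = -5 + (-24 - 57) = -5 - 81 = -86)
(l + x)² = (-86 - 1331)² = (-1417)² = 2007889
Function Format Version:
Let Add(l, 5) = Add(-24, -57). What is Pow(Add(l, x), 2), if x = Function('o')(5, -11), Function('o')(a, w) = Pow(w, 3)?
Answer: 2007889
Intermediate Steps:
x = -1331 (x = Pow(-11, 3) = -1331)
l = -86 (l = Add(-5, Add(-24, -57)) = Add(-5, -81) = -86)
Pow(Add(l, x), 2) = Pow(Add(-86, -1331), 2) = Pow(-1417, 2) = 2007889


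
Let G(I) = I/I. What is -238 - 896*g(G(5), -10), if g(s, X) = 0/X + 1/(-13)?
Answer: -2198/13 ≈ -169.08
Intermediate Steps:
G(I) = 1
g(s, X) = -1/13 (g(s, X) = 0 + 1*(-1/13) = 0 - 1/13 = -1/13)
-238 - 896*g(G(5), -10) = -238 - 896*(-1/13) = -238 + 896/13 = -2198/13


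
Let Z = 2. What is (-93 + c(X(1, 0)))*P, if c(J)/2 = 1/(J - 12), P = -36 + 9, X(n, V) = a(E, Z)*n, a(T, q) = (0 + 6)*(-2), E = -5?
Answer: 10053/4 ≈ 2513.3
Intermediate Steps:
a(T, q) = -12 (a(T, q) = 6*(-2) = -12)
X(n, V) = -12*n
P = -27
c(J) = 2/(-12 + J) (c(J) = 2/(J - 12) = 2/(-12 + J))
(-93 + c(X(1, 0)))*P = (-93 + 2/(-12 - 12*1))*(-27) = (-93 + 2/(-12 - 12))*(-27) = (-93 + 2/(-24))*(-27) = (-93 + 2*(-1/24))*(-27) = (-93 - 1/12)*(-27) = -1117/12*(-27) = 10053/4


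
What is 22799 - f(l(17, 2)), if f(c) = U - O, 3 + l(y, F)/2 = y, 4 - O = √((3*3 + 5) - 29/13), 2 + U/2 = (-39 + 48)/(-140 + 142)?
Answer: 22798 - 3*√221/13 ≈ 22795.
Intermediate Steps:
U = 5 (U = -4 + 2*((-39 + 48)/(-140 + 142)) = -4 + 2*(9/2) = -4 + 9 = 5)
O = 4 - 3*√221/13 (O = 4 - √((3*3 + 5) - 29/13) = 4 - √((9 + 5) - 29*1/13) = 4 - √(14 - 29/13) = 4 - √(153/13) = 4 - 3*√221/13 ≈ 0.56937)
l(y, F) = -6 + 2*y
f(c) = 1 + 3*√221/13 (f(c) = 5 - (4 - 3*√221/13) = 5 + (-4 + 3*√221/13) = 1 + 3*√221/13)
22799 - f(l(17, 2)) = 22799 - (1 + 3*√221/13) = 22799 + (-1 - 3*√221/13) = 22798 - 3*√221/13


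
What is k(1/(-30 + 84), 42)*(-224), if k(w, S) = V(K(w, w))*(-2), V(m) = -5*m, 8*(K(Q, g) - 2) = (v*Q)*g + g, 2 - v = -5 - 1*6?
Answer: -3270610/729 ≈ -4486.4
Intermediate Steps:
v = 13 (v = 2 - (-5 - 1*6) = 2 - (-5 - 6) = 2 - 1*(-11) = 2 + 11 = 13)
K(Q, g) = 2 + g/8 + 13*Q*g/8 (K(Q, g) = 2 + ((13*Q)*g + g)/8 = 2 + (13*Q*g + g)/8 = 2 + (g + 13*Q*g)/8 = 2 + (g/8 + 13*Q*g/8) = 2 + g/8 + 13*Q*g/8)
k(w, S) = 20 + 5*w/4 + 65*w²/4 (k(w, S) = -5*(2 + w/8 + 13*w*w/8)*(-2) = -5*(2 + w/8 + 13*w²/8)*(-2) = (-10 - 65*w²/8 - 5*w/8)*(-2) = 20 + 5*w/4 + 65*w²/4)
k(1/(-30 + 84), 42)*(-224) = (20 + 5/(4*(-30 + 84)) + 65*(1/(-30 + 84))²/4)*(-224) = (20 + (5/4)/54 + 65*(1/54)²/4)*(-224) = (20 + (5/4)*(1/54) + 65*(1/54)²/4)*(-224) = (20 + 5/216 + (65/4)*(1/2916))*(-224) = (20 + 5/216 + 65/11664)*(-224) = (233615/11664)*(-224) = -3270610/729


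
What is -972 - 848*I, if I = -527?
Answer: 445924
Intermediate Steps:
-972 - 848*I = -972 - 848*(-527) = -972 + 446896 = 445924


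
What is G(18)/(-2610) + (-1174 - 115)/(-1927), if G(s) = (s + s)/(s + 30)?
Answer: 4483793/6705960 ≈ 0.66863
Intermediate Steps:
G(s) = 2*s/(30 + s) (G(s) = (2*s)/(30 + s) = 2*s/(30 + s))
G(18)/(-2610) + (-1174 - 115)/(-1927) = (2*18/(30 + 18))/(-2610) + (-1174 - 115)/(-1927) = (2*18/48)*(-1/2610) - 1289*(-1/1927) = (2*18*(1/48))*(-1/2610) + 1289/1927 = (¾)*(-1/2610) + 1289/1927 = -1/3480 + 1289/1927 = 4483793/6705960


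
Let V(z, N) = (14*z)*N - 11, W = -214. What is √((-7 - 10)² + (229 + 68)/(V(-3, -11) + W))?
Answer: √1811470/79 ≈ 17.037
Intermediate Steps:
V(z, N) = -11 + 14*N*z (V(z, N) = 14*N*z - 11 = -11 + 14*N*z)
√((-7 - 10)² + (229 + 68)/(V(-3, -11) + W)) = √((-7 - 10)² + (229 + 68)/((-11 + 14*(-11)*(-3)) - 214)) = √((-17)² + 297/((-11 + 462) - 214)) = √(289 + 297/(451 - 214)) = √(289 + 297/237) = √(289 + 297*(1/237)) = √(289 + 99/79) = √(22930/79) = √1811470/79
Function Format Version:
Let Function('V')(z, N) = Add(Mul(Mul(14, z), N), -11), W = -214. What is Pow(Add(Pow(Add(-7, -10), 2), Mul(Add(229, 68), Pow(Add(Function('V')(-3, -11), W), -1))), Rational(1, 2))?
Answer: Mul(Rational(1, 79), Pow(1811470, Rational(1, 2))) ≈ 17.037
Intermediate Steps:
Function('V')(z, N) = Add(-11, Mul(14, N, z)) (Function('V')(z, N) = Add(Mul(14, N, z), -11) = Add(-11, Mul(14, N, z)))
Pow(Add(Pow(Add(-7, -10), 2), Mul(Add(229, 68), Pow(Add(Function('V')(-3, -11), W), -1))), Rational(1, 2)) = Pow(Add(Pow(Add(-7, -10), 2), Mul(Add(229, 68), Pow(Add(Add(-11, Mul(14, -11, -3)), -214), -1))), Rational(1, 2)) = Pow(Add(Pow(-17, 2), Mul(297, Pow(Add(Add(-11, 462), -214), -1))), Rational(1, 2)) = Pow(Add(289, Mul(297, Pow(Add(451, -214), -1))), Rational(1, 2)) = Pow(Add(289, Mul(297, Pow(237, -1))), Rational(1, 2)) = Pow(Add(289, Mul(297, Rational(1, 237))), Rational(1, 2)) = Pow(Add(289, Rational(99, 79)), Rational(1, 2)) = Pow(Rational(22930, 79), Rational(1, 2)) = Mul(Rational(1, 79), Pow(1811470, Rational(1, 2)))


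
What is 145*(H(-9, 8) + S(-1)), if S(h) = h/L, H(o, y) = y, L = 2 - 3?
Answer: 1305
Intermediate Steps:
L = -1
S(h) = -h (S(h) = h/(-1) = h*(-1) = -h)
145*(H(-9, 8) + S(-1)) = 145*(8 - 1*(-1)) = 145*(8 + 1) = 145*9 = 1305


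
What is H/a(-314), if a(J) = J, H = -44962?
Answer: 22481/157 ≈ 143.19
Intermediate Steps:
H/a(-314) = -44962/(-314) = -44962*(-1/314) = 22481/157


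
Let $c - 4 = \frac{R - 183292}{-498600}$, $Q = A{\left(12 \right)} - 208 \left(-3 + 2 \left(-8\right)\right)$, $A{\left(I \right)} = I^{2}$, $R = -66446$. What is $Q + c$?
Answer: $\frac{340751623}{83100} \approx 4100.5$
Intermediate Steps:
$Q = 4096$ ($Q = 12^{2} - 208 \left(-3 + 2 \left(-8\right)\right) = 144 - 208 \left(-3 - 16\right) = 144 - -3952 = 144 + 3952 = 4096$)
$c = \frac{374023}{83100}$ ($c = 4 + \frac{-66446 - 183292}{-498600} = 4 + \left(-66446 - 183292\right) \left(- \frac{1}{498600}\right) = 4 - - \frac{41623}{83100} = 4 + \frac{41623}{83100} = \frac{374023}{83100} \approx 4.5009$)
$Q + c = 4096 + \frac{374023}{83100} = \frac{340751623}{83100}$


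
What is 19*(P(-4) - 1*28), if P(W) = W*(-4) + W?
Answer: -304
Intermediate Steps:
P(W) = -3*W (P(W) = -4*W + W = -3*W)
19*(P(-4) - 1*28) = 19*(-3*(-4) - 1*28) = 19*(12 - 28) = 19*(-16) = -304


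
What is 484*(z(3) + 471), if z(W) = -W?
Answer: 226512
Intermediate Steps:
484*(z(3) + 471) = 484*(-1*3 + 471) = 484*(-3 + 471) = 484*468 = 226512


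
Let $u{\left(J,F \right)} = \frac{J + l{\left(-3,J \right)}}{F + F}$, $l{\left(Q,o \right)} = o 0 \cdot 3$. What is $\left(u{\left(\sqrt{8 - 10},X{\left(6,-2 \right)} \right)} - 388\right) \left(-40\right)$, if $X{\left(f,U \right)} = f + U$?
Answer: $15520 - 5 i \sqrt{2} \approx 15520.0 - 7.0711 i$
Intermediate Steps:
$l{\left(Q,o \right)} = 0$ ($l{\left(Q,o \right)} = 0 \cdot 3 = 0$)
$X{\left(f,U \right)} = U + f$
$u{\left(J,F \right)} = \frac{J}{2 F}$ ($u{\left(J,F \right)} = \frac{J + 0}{F + F} = \frac{J}{2 F}$)
$\left(u{\left(\sqrt{8 - 10},X{\left(6,-2 \right)} \right)} - 388\right) \left(-40\right) = \left(\frac{\sqrt{8 - 10}}{2 \left(-2 + 6\right)} - 388\right) \left(-40\right) = \left(\frac{\sqrt{-2}}{2 \cdot 4} - 388\right) \left(-40\right) = \left(\frac{1}{2} i \sqrt{2} \cdot \frac{1}{4} - 388\right) \left(-40\right) = \left(\frac{i \sqrt{2}}{8} - 388\right) \left(-40\right) = \left(-388 + \frac{i \sqrt{2}}{8}\right) \left(-40\right) = 15520 - 5 i \sqrt{2}$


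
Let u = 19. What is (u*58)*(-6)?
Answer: -6612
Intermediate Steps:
(u*58)*(-6) = (19*58)*(-6) = 1102*(-6) = -6612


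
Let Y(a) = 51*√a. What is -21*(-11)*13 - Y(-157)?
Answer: 3003 - 51*I*√157 ≈ 3003.0 - 639.03*I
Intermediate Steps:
-21*(-11)*13 - Y(-157) = -21*(-11)*13 - 51*√(-157) = 231*13 - 51*I*√157 = 3003 - 51*I*√157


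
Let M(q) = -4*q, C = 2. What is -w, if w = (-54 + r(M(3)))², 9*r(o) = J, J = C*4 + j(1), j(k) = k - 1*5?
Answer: -232324/81 ≈ -2868.2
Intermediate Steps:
j(k) = -5 + k (j(k) = k - 5 = -5 + k)
J = 4 (J = 2*4 + (-5 + 1) = 8 - 4 = 4)
r(o) = 4/9 (r(o) = (⅑)*4 = 4/9)
w = 232324/81 (w = (-54 + 4/9)² = (-482/9)² = 232324/81 ≈ 2868.2)
-w = -1*232324/81 = -232324/81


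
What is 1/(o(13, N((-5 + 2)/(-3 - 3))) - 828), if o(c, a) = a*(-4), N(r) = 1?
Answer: -1/832 ≈ -0.0012019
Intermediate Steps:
o(c, a) = -4*a
1/(o(13, N((-5 + 2)/(-3 - 3))) - 828) = 1/(-4*1 - 828) = 1/(-4 - 828) = 1/(-832) = -1/832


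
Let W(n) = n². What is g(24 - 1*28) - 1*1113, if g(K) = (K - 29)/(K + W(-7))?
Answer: -16706/15 ≈ -1113.7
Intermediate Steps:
g(K) = (-29 + K)/(49 + K) (g(K) = (K - 29)/(K + (-7)²) = (-29 + K)/(K + 49) = (-29 + K)/(49 + K))
g(24 - 1*28) - 1*1113 = (-29 + (24 - 1*28))/(49 + (24 - 1*28)) - 1*1113 = (-29 + (24 - 28))/(49 + (24 - 28)) - 1113 = (-29 - 4)/(49 - 4) - 1113 = -33/45 - 1113 = (1/45)*(-33) - 1113 = -11/15 - 1113 = -16706/15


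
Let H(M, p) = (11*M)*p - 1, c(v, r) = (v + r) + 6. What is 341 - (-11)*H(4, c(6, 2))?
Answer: 7106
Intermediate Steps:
c(v, r) = 6 + r + v (c(v, r) = (r + v) + 6 = 6 + r + v)
H(M, p) = -1 + 11*M*p (H(M, p) = 11*M*p - 1 = -1 + 11*M*p)
341 - (-11)*H(4, c(6, 2)) = 341 - (-11)*(-1 + 11*4*(6 + 2 + 6)) = 341 - (-11)*(-1 + 11*4*14) = 341 - (-11)*(-1 + 616) = 341 - (-11)*615 = 341 - 1*(-6765) = 341 + 6765 = 7106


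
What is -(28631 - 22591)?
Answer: -6040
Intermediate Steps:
-(28631 - 22591) = -1*6040 = -6040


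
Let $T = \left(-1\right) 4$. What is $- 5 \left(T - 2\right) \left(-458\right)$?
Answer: $-13740$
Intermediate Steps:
$T = -4$
$- 5 \left(T - 2\right) \left(-458\right) = - 5 \left(-4 - 2\right) \left(-458\right) = \left(-5\right) \left(-6\right) \left(-458\right) = 30 \left(-458\right) = -13740$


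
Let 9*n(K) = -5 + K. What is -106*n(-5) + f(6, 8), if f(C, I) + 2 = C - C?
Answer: 1042/9 ≈ 115.78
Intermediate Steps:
f(C, I) = -2 (f(C, I) = -2 + (C - C) = -2 + 0 = -2)
n(K) = -5/9 + K/9 (n(K) = (-5 + K)/9 = -5/9 + K/9)
-106*n(-5) + f(6, 8) = -106*(-5/9 + (1/9)*(-5)) - 2 = -106*(-5/9 - 5/9) - 2 = -106*(-10/9) - 2 = 1060/9 - 2 = 1042/9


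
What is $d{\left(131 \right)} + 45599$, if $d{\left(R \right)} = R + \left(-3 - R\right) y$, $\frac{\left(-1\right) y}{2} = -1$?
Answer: $45462$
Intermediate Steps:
$y = 2$ ($y = \left(-2\right) \left(-1\right) = 2$)
$d{\left(R \right)} = -6 - R$ ($d{\left(R \right)} = R + \left(-3 - R\right) 2 = R - \left(6 + 2 R\right) = -6 - R$)
$d{\left(131 \right)} + 45599 = \left(-6 - 131\right) + 45599 = -137 + 45599 = 45462$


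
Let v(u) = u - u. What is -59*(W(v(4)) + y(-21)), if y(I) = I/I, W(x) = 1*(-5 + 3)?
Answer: 59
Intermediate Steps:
v(u) = 0
W(x) = -2 (W(x) = 1*(-2) = -2)
y(I) = 1
-59*(W(v(4)) + y(-21)) = -59*(-2 + 1) = -59*(-1) = 59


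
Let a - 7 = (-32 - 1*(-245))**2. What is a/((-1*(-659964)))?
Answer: 11344/164991 ≈ 0.068755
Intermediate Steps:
a = 45376 (a = 7 + (-32 - 1*(-245))**2 = 7 + (-32 + 245)**2 = 7 + 213**2 = 7 + 45369 = 45376)
a/((-1*(-659964))) = 45376/((-1*(-659964))) = 45376/659964 = 45376*(1/659964) = 11344/164991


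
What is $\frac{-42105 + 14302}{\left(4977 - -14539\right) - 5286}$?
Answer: $- \frac{27803}{14230} \approx -1.9538$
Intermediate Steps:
$\frac{-42105 + 14302}{\left(4977 - -14539\right) - 5286} = - \frac{27803}{\left(4977 + 14539\right) - 5286} = - \frac{27803}{19516 - 5286} = - \frac{27803}{14230}$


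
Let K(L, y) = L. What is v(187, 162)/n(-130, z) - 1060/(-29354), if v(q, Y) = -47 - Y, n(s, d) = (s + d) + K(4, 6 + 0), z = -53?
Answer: 3162363/2627183 ≈ 1.2037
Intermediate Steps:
n(s, d) = 4 + d + s (n(s, d) = (s + d) + 4 = (d + s) + 4 = 4 + d + s)
v(187, 162)/n(-130, z) - 1060/(-29354) = (-47 - 1*162)/(4 - 53 - 130) - 1060/(-29354) = (-47 - 162)/(-179) - 1060*(-1/29354) = -209*(-1/179) + 530/14677 = 209/179 + 530/14677 = 3162363/2627183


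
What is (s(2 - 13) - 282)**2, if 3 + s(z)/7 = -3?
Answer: 104976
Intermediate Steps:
s(z) = -42 (s(z) = -21 + 7*(-3) = -21 - 21 = -42)
(s(2 - 13) - 282)**2 = (-42 - 282)**2 = (-324)**2 = 104976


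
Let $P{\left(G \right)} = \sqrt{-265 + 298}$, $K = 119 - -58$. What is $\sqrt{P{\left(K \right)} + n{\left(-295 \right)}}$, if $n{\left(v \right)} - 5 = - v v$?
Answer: $\sqrt{-87020 + \sqrt{33}} \approx 294.98 i$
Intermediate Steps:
$K = 177$ ($K = 119 + 58 = 177$)
$n{\left(v \right)} = 5 - v^{2}$ ($n{\left(v \right)} = 5 + - v v = 5 - v^{2}$)
$P{\left(G \right)} = \sqrt{33}$
$\sqrt{P{\left(K \right)} + n{\left(-295 \right)}} = \sqrt{\sqrt{33} + \left(5 - \left(-295\right)^{2}\right)} = \sqrt{\sqrt{33} + \left(5 - 87025\right)} = \sqrt{\sqrt{33} - 87020} = \sqrt{-87020 + \sqrt{33}}$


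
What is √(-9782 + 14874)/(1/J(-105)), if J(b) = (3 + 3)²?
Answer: 72*√1273 ≈ 2568.9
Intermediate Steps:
J(b) = 36 (J(b) = 6² = 36)
√(-9782 + 14874)/(1/J(-105)) = √(-9782 + 14874)/(1/36) = √5092/(1/36) = (2*√1273)*36 = 72*√1273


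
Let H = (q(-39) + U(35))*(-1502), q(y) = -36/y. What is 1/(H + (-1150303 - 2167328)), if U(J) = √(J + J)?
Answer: -560913951/1861656509262209 + 253838*√70/1861656509262209 ≈ -3.0016e-7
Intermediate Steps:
U(J) = √2*√J (U(J) = √(2*J) = √2*√J)
H = -18024/13 - 1502*√70 (H = (-36/(-39) + √2*√35)*(-1502) = (-36*(-1/39) + √70)*(-1502) = (12/13 + √70)*(-1502) = -18024/13 - 1502*√70 ≈ -13953.)
1/(H + (-1150303 - 2167328)) = 1/((-18024/13 - 1502*√70) + (-1150303 - 2167328)) = 1/((-18024/13 - 1502*√70) - 3317631) = 1/(-43147227/13 - 1502*√70)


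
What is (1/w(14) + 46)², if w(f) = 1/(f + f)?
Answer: 5476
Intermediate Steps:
w(f) = 1/(2*f)
(1/w(14) + 46)² = (1/((½)/14) + 46)² = (1/((½)*(1/14)) + 46)² = (1/(1/28) + 46)² = (28 + 46)² = 74² = 5476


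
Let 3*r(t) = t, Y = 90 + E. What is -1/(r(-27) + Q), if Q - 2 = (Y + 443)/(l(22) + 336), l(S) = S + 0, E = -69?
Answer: 179/1021 ≈ 0.17532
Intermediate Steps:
l(S) = S
Y = 21 (Y = 90 - 69 = 21)
r(t) = t/3
Q = 590/179 (Q = 2 + (21 + 443)/(22 + 336) = 2 + 464/358 = 2 + 464*(1/358) = 2 + 232/179 = 590/179 ≈ 3.2961)
-1/(r(-27) + Q) = -1/((⅓)*(-27) + 590/179) = -1/(-9 + 590/179) = -1/(-1021/179) = -1*(-179/1021) = 179/1021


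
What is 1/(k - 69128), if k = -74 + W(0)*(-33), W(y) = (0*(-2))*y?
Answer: -1/69202 ≈ -1.4450e-5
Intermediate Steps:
W(y) = 0 (W(y) = 0*y = 0)
k = -74 (k = -74 + 0*(-33) = -74 + 0 = -74)
1/(k - 69128) = 1/(-74 - 69128) = 1/(-69202) = -1/69202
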